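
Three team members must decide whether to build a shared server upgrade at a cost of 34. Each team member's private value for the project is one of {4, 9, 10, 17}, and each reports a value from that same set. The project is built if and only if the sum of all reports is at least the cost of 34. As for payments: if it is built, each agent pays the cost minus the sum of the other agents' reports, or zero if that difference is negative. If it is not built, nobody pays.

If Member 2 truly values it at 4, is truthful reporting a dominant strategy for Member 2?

Check each profile of the others' reports and compare truth against every alternative report.
Others report (9, 17): truth gives 0, best alternative gives -4.
Others report (17, 9): truth gives 0, best alternative gives -4.
Others report (10, 17): truth gives 0, best alternative gives -3.
Others report (17, 10): truth gives 0, best alternative gives -3.
Others report (17, 17): truth gives 4, best alternative gives 4.
Others report (4, 4): truth gives 0, best alternative gives 0.
(Remaining 10 profiles checked similarly; truth is weakly best in each.)
In every case the truthful report is at least as good as any alternative, so it is a dominant strategy.

Yes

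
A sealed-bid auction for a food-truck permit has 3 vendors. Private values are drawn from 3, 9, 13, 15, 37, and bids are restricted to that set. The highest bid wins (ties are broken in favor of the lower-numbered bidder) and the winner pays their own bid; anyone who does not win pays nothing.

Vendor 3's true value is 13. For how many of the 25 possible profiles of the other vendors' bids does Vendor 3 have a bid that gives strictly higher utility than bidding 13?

Others bid (3, 3): truth gives 0; bid 9 gives 4 > 0. Violating.
Others bid (3, 9): truth gives 0; no alternative beats it.
Others bid (3, 13): truth gives 0; no alternative beats it.
(Checking all 25 profiles: 1 has a profitable deviation, 24 do not.)

1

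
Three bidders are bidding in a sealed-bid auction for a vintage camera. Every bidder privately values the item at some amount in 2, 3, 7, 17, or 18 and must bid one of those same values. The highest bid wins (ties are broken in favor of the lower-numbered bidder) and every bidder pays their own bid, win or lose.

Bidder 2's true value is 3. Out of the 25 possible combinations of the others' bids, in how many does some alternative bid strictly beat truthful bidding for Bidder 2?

Others bid (2, 7): truth gives -3; bid 2 gives -2 > -3. Violating.
Others bid (2, 17): truth gives -3; bid 2 gives -2 > -3. Violating.
Others bid (2, 18): truth gives -3; bid 2 gives -2 > -3. Violating.
Others bid (3, 2): truth gives -3; bid 2 gives -2 > -3. Violating.
Others bid (2, 2): truth gives 0; no alternative beats it.
Others bid (2, 3): truth gives 0; no alternative beats it.
(Checking all 25 profiles: 23 have a profitable deviation, 2 do not.)

23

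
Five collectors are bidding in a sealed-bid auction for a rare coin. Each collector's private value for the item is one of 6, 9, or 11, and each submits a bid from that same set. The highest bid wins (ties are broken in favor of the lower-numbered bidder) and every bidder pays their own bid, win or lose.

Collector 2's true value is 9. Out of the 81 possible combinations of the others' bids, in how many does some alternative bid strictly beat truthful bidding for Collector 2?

73

Others bid (6, 6, 6, 11): truth gives -9; bid 11 gives -2 > -9. Violating.
Others bid (6, 6, 9, 11): truth gives -9; bid 11 gives -2 > -9. Violating.
Others bid (6, 6, 11, 6): truth gives -9; bid 11 gives -2 > -9. Violating.
Others bid (6, 6, 11, 9): truth gives -9; bid 11 gives -2 > -9. Violating.
Others bid (6, 6, 6, 6): truth gives 0; no alternative beats it.
Others bid (6, 6, 6, 9): truth gives 0; no alternative beats it.
(Checking all 81 profiles: 73 have a profitable deviation, 8 do not.)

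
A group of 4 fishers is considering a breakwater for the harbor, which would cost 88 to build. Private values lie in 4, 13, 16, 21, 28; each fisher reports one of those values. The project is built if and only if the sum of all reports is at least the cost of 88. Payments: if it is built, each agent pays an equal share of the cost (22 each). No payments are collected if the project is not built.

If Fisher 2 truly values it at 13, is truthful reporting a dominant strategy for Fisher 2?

Consider the case where Fisher 1 reports 21, Fisher 3 reports 28 and Fisher 4 reports 28.
Truthful report 13: project built, pays 22, utility 13 - 22 = -9.
Report 4 instead: project not built, utility 0.
Since 0 > -9, reporting 4 is strictly better here, so truthful reporting is not dominant.

No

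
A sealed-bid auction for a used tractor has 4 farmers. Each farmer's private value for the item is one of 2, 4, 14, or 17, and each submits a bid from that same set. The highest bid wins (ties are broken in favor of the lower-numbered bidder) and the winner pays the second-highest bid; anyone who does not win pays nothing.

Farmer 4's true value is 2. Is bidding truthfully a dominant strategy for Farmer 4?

Check each profile of the others' bids and compare truth against every alternative bid.
Others bid (2, 2, 2): truth gives 0, best alternative gives 0.
Others bid (2, 2, 4): truth gives 0, best alternative gives 0.
Others bid (2, 2, 14): truth gives 0, best alternative gives 0.
Others bid (2, 2, 17): truth gives 0, best alternative gives 0.
Others bid (2, 4, 2): truth gives 0, best alternative gives 0.
Others bid (2, 4, 4): truth gives 0, best alternative gives 0.
(Remaining 58 profiles checked similarly; truth is weakly best in each.)
In every case the truthful bid is at least as good as any alternative, so it is a dominant strategy.

Yes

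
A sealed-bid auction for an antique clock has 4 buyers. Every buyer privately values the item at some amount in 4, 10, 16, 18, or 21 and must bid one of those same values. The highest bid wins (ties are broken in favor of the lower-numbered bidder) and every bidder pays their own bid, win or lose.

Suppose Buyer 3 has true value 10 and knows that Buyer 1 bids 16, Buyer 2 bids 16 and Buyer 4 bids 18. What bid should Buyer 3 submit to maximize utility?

Bid 4: loses but pays 4, utility -4.
Bid 10: loses but pays 10, utility -10.
Bid 16: loses but pays 16, utility -16.
Bid 18: wins, pays 18, utility 10 - 18 = -8.
Bid 21: wins, pays 21, utility 10 - 21 = -11.
The best choice is 4 with utility -4.

4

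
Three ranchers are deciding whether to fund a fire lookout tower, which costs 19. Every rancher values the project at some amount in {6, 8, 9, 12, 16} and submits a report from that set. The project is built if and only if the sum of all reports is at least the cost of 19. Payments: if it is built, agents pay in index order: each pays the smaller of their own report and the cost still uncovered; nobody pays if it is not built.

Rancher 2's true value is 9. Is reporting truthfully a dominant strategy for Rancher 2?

No

Consider the case where Rancher 1 reports 6 and Rancher 3 reports 6.
Truthful report 9: project built, pays 9, utility 9 - 9 = 0.
Report 8 instead: project built, pays 8, utility 9 - 8 = 1.
Since 1 > 0, reporting 8 is strictly better here, so truthful reporting is not dominant.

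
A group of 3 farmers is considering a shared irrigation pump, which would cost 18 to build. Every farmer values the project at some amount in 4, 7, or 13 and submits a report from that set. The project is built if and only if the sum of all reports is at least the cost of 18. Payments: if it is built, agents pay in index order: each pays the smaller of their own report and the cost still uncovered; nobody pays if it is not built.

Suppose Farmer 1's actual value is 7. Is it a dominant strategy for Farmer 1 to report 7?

No

Consider the case where Farmer 2 reports 4 and Farmer 3 reports 13.
Truthful report 7: project built, pays 7, utility 7 - 7 = 0.
Report 4 instead: project built, pays 4, utility 7 - 4 = 3.
Since 3 > 0, reporting 4 is strictly better here, so truthful reporting is not dominant.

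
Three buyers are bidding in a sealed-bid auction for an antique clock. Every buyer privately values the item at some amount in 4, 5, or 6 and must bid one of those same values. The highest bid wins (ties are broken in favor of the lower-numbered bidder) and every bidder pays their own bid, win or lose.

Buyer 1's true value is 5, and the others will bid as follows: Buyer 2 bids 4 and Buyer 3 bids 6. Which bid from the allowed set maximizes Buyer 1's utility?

6

Bid 4: loses but pays 4, utility -4.
Bid 5: loses but pays 5, utility -5.
Bid 6: wins, pays 6, utility 5 - 6 = -1.
The best choice is 6 with utility -1.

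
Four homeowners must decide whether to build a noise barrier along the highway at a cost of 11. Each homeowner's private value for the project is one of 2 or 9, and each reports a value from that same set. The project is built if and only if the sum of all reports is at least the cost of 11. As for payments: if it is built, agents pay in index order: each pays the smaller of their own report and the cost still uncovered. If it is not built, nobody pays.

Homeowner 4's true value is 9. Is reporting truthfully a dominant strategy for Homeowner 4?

Check each profile of the others' reports and compare truth against every alternative report.
Others report (2, 2, 2): truth gives 4, best alternative gives 0.
Others report (2, 2, 9): truth gives 9, best alternative gives 9.
Others report (2, 9, 2): truth gives 9, best alternative gives 9.
Others report (2, 9, 9): truth gives 9, best alternative gives 9.
Others report (9, 2, 2): truth gives 9, best alternative gives 9.
Others report (9, 2, 9): truth gives 9, best alternative gives 9.
(Remaining 2 profiles checked similarly; truth is weakly best in each.)
In every case the truthful report is at least as good as any alternative, so it is a dominant strategy.

Yes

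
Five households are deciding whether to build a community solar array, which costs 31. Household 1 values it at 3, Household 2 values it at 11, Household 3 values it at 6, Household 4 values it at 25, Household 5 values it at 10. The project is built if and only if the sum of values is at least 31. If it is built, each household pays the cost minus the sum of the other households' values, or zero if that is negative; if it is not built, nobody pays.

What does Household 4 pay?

1

Total value 55 ≥ cost 31, so the project is built.
The other households' values sum to 30.
Cost minus that sum is 31 - 30 = 1.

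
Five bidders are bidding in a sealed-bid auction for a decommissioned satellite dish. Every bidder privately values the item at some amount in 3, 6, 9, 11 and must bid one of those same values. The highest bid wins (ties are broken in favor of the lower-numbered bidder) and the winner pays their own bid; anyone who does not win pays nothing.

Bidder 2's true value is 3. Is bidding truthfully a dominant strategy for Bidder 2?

Check each profile of the others' bids and compare truth against every alternative bid.
Others bid (3, 3, 3, 3): truth gives 0, best alternative gives -3.
Others bid (3, 3, 3, 6): truth gives 0, best alternative gives -3.
Others bid (3, 3, 6, 3): truth gives 0, best alternative gives -3.
Others bid (3, 3, 6, 6): truth gives 0, best alternative gives -3.
Others bid (3, 6, 3, 3): truth gives 0, best alternative gives -3.
Others bid (3, 6, 3, 6): truth gives 0, best alternative gives -3.
(Remaining 250 profiles checked similarly; truth is weakly best in each.)
In every case the truthful bid is at least as good as any alternative, so it is a dominant strategy.

Yes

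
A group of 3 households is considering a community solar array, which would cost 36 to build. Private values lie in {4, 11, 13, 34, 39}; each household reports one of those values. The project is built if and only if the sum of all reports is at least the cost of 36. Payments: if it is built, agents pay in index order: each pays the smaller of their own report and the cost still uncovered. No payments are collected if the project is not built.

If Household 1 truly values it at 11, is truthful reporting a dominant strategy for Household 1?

Consider the case where Household 2 reports 4 and Household 3 reports 34.
Truthful report 11: project built, pays 11, utility 11 - 11 = 0.
Report 4 instead: project built, pays 4, utility 11 - 4 = 7.
Since 7 > 0, reporting 4 is strictly better here, so truthful reporting is not dominant.

No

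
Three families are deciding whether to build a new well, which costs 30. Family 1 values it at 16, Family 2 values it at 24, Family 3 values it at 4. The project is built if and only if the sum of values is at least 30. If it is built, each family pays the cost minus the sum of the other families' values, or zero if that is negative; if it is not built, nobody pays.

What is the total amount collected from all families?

12

Total value 44 ≥ cost 30, so it is built.
Family 1: others sum to 28; max(0, 30 - 28) = 2.
Family 2: others sum to 20; max(0, 30 - 20) = 10.
Family 3: others sum to 40; max(0, 30 - 40) = 0.
Total collected = 2 + 10 + 0 = 12.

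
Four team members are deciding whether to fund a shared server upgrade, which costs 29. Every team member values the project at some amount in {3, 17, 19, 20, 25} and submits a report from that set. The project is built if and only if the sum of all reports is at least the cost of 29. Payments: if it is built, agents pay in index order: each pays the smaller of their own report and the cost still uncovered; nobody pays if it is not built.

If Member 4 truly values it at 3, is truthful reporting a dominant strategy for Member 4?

Check each profile of the others' reports and compare truth against every alternative report.
Others report (3, 3, 17): truth gives 0, best alternative gives -3.
Others report (3, 17, 3): truth gives 0, best alternative gives -3.
Others report (17, 3, 3): truth gives 0, best alternative gives -3.
Others report (3, 3, 19): truth gives 0, best alternative gives -1.
Others report (3, 19, 3): truth gives 0, best alternative gives -1.
Others report (19, 3, 3): truth gives 0, best alternative gives -1.
(Remaining 119 profiles checked similarly; truth is weakly best in each.)
In every case the truthful report is at least as good as any alternative, so it is a dominant strategy.

Yes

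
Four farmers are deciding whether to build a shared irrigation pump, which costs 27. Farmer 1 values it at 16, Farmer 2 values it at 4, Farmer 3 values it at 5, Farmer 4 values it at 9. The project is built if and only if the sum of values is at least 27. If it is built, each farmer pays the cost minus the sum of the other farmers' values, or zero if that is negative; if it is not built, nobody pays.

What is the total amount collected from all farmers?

Total value 34 ≥ cost 27, so it is built.
Farmer 1: others sum to 18; max(0, 27 - 18) = 9.
Farmer 2: others sum to 30; max(0, 27 - 30) = 0.
Farmer 3: others sum to 29; max(0, 27 - 29) = 0.
Farmer 4: others sum to 25; max(0, 27 - 25) = 2.
Total collected = 9 + 0 + 0 + 2 = 11.

11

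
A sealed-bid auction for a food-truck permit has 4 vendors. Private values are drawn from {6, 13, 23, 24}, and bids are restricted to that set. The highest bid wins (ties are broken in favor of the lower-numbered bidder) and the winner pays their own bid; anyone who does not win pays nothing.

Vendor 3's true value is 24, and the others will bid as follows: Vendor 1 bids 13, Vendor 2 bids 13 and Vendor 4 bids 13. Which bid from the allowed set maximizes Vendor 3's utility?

23

Bid 6: loses, pays 0, utility 0.
Bid 13: loses, pays 0, utility 0.
Bid 23: wins, pays 23, utility 24 - 23 = 1.
Bid 24: wins, pays 24, utility 24 - 24 = 0.
The best choice is 23 with utility 1.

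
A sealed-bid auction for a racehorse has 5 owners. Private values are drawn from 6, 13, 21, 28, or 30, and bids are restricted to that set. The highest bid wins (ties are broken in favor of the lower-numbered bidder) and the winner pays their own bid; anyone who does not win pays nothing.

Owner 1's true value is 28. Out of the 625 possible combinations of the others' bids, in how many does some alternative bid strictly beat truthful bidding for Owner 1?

Others bid (6, 6, 6, 6): truth gives 0; bid 6 gives 22 > 0. Violating.
Others bid (6, 6, 6, 13): truth gives 0; bid 13 gives 15 > 0. Violating.
Others bid (6, 6, 6, 21): truth gives 0; bid 21 gives 7 > 0. Violating.
Others bid (6, 6, 13, 6): truth gives 0; bid 13 gives 15 > 0. Violating.
Others bid (6, 6, 6, 28): truth gives 0; no alternative beats it.
Others bid (6, 6, 6, 30): truth gives 0; no alternative beats it.
(Checking all 625 profiles: 81 have a profitable deviation, 544 do not.)

81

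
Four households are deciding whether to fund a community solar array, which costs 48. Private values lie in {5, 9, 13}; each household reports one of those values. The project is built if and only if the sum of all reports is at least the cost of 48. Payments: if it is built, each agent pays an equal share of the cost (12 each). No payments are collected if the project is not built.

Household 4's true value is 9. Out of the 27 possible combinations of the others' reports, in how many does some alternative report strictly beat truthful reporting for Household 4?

1

Others report (13, 13, 13): truth gives -3; report 5 gives 0 > -3. Violating.
Others report (5, 5, 5): truth gives 0; no alternative beats it.
Others report (5, 5, 9): truth gives 0; no alternative beats it.
(Checking all 27 profiles: 1 has a profitable deviation, 26 do not.)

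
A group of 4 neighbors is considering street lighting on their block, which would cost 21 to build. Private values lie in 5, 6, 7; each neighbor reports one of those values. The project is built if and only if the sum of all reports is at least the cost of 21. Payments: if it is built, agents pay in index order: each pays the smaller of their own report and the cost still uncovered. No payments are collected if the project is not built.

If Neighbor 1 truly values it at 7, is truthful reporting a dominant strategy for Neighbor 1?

Consider the case where Neighbor 2 reports 5, Neighbor 3 reports 5 and Neighbor 4 reports 5.
Truthful report 7: project built, pays 7, utility 7 - 7 = 0.
Report 6 instead: project built, pays 6, utility 7 - 6 = 1.
Since 1 > 0, reporting 6 is strictly better here, so truthful reporting is not dominant.

No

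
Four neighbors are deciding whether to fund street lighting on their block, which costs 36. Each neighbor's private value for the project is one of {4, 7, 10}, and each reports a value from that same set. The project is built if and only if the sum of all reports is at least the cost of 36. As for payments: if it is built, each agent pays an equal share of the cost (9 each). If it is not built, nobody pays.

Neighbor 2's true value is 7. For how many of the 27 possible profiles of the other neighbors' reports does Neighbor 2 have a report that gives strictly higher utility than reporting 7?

1

Others report (10, 10, 10): truth gives -2; report 4 gives 0 > -2. Violating.
Others report (4, 4, 4): truth gives 0; no alternative beats it.
Others report (4, 4, 7): truth gives 0; no alternative beats it.
(Checking all 27 profiles: 1 has a profitable deviation, 26 do not.)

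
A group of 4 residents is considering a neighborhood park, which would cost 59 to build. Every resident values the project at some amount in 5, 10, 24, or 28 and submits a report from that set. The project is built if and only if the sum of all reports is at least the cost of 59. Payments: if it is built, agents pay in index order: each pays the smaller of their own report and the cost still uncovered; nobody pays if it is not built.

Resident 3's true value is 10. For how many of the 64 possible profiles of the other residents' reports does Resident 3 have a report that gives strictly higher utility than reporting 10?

Others report (5, 24, 28): truth gives 0; report 5 gives 5 > 0. Violating.
Others report (5, 28, 24): truth gives 0; report 5 gives 5 > 0. Violating.
Others report (5, 28, 28): truth gives 0; report 5 gives 5 > 0. Violating.
Others report (10, 24, 24): truth gives 0; report 5 gives 5 > 0. Violating.
Others report (5, 5, 5): truth gives 0; no alternative beats it.
Others report (5, 5, 10): truth gives 0; no alternative beats it.
(Checking all 64 profiles: 25 have a profitable deviation, 39 do not.)

25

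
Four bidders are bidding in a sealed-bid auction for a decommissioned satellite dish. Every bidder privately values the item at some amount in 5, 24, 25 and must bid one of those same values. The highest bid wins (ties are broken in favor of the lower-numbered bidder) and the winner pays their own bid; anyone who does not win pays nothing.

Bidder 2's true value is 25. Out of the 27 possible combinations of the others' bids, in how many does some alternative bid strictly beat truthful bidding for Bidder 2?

Others bid (5, 5, 5): truth gives 0; bid 24 gives 1 > 0. Violating.
Others bid (5, 5, 24): truth gives 0; bid 24 gives 1 > 0. Violating.
Others bid (5, 24, 5): truth gives 0; bid 24 gives 1 > 0. Violating.
Others bid (5, 24, 24): truth gives 0; bid 24 gives 1 > 0. Violating.
Others bid (5, 5, 25): truth gives 0; no alternative beats it.
Others bid (5, 24, 25): truth gives 0; no alternative beats it.
(Checking all 27 profiles: 4 have a profitable deviation, 23 do not.)

4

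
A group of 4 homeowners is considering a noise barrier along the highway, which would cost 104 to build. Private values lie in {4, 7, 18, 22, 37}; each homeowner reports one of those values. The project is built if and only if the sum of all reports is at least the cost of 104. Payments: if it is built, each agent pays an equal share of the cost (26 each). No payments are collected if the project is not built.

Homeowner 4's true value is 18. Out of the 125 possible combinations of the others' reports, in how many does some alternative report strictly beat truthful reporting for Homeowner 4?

Others report (18, 37, 37): truth gives -8; report 4 gives 0 > -8. Violating.
Others report (22, 37, 37): truth gives -8; report 4 gives 0 > -8. Violating.
Others report (37, 18, 37): truth gives -8; report 4 gives 0 > -8. Violating.
Others report (37, 22, 37): truth gives -8; report 4 gives 0 > -8. Violating.
Others report (4, 4, 4): truth gives 0; no alternative beats it.
Others report (4, 4, 7): truth gives 0; no alternative beats it.
(Checking all 125 profiles: 6 have a profitable deviation, 119 do not.)

6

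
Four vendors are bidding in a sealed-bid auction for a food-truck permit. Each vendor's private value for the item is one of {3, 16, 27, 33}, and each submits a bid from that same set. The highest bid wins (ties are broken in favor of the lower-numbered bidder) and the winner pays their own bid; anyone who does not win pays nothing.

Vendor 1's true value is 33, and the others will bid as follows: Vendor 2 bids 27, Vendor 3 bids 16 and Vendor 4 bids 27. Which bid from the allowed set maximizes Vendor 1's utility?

Bid 3: loses, pays 0, utility 0.
Bid 16: loses, pays 0, utility 0.
Bid 27: wins, pays 27, utility 33 - 27 = 6.
Bid 33: wins, pays 33, utility 33 - 33 = 0.
The best choice is 27 with utility 6.

27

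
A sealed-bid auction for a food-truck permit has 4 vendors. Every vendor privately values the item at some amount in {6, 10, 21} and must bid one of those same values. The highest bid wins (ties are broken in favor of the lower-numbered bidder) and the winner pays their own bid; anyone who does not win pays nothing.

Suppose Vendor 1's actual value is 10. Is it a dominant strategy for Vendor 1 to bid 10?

No

Consider the case where Vendor 2 bids 6, Vendor 3 bids 6 and Vendor 4 bids 6.
Truthful bid 10: wins, pays 10, utility 10 - 10 = 0.
Bid 6 instead: wins, pays 6, utility 10 - 6 = 4.
Since 4 > 0, bidding 6 is strictly better here, so truthful bidding is not dominant.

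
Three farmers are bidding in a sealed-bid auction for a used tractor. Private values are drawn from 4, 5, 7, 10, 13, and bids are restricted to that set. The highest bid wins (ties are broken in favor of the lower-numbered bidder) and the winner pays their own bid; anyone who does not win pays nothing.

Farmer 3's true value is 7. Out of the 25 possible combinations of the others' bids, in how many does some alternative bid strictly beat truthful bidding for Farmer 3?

1

Others bid (4, 4): truth gives 0; bid 5 gives 2 > 0. Violating.
Others bid (4, 5): truth gives 0; no alternative beats it.
Others bid (4, 7): truth gives 0; no alternative beats it.
(Checking all 25 profiles: 1 has a profitable deviation, 24 do not.)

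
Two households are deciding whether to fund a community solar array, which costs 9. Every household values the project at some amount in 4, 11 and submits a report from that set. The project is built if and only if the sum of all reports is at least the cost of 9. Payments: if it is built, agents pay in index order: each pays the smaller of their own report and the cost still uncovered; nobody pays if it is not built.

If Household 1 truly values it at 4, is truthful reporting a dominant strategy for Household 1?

Check each profile of the others' reports and compare truth against every alternative report.
Others report (4): truth gives 0, best alternative gives -5.
Others report (11): truth gives 0, best alternative gives -5.
In every case the truthful report is at least as good as any alternative, so it is a dominant strategy.

Yes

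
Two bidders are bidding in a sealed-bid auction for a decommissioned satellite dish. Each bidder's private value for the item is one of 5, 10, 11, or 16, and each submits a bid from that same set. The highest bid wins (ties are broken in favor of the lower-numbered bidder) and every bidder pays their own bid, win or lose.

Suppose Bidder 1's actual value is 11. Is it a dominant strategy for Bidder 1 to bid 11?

Consider the case where Bidder 2 bids 5.
Truthful bid 11: wins, pays 11, utility 11 - 11 = 0.
Bid 5 instead: wins, pays 5, utility 11 - 5 = 6.
Since 6 > 0, bidding 5 is strictly better here, so truthful bidding is not dominant.

No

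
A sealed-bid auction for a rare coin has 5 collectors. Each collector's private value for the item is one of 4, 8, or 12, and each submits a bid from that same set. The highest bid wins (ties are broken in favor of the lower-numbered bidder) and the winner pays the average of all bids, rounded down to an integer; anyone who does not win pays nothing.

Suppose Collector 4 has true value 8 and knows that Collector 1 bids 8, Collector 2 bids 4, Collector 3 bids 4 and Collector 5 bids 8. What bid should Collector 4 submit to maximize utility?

Bid 4: loses, pays 0, utility 0.
Bid 8: loses, pays 0, utility 0.
Bid 12: wins, pays 7, utility 8 - 7 = 1.
The best choice is 12 with utility 1.

12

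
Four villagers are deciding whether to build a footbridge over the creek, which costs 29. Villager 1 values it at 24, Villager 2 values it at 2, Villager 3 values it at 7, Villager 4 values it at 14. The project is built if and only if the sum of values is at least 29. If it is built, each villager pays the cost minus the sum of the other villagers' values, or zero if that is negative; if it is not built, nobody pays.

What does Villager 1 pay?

6

Total value 47 ≥ cost 29, so the project is built.
The other villagers' values sum to 23.
Cost minus that sum is 29 - 23 = 6.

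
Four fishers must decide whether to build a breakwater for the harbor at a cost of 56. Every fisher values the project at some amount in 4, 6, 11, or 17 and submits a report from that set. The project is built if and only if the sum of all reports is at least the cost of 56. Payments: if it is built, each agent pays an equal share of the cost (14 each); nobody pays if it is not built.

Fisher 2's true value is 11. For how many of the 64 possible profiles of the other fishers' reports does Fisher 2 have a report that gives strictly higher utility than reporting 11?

4

Others report (11, 17, 17): truth gives -3; report 4 gives 0 > -3. Violating.
Others report (17, 11, 17): truth gives -3; report 4 gives 0 > -3. Violating.
Others report (17, 17, 11): truth gives -3; report 4 gives 0 > -3. Violating.
Others report (17, 17, 17): truth gives -3; report 4 gives 0 > -3. Violating.
Others report (4, 4, 4): truth gives 0; no alternative beats it.
Others report (4, 4, 6): truth gives 0; no alternative beats it.
(Checking all 64 profiles: 4 have a profitable deviation, 60 do not.)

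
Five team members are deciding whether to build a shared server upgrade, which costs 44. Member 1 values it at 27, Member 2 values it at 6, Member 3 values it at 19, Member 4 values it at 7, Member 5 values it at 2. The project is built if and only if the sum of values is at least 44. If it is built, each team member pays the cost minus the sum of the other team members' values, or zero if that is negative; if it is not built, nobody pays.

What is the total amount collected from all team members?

12

Total value 61 ≥ cost 44, so it is built.
Member 1: others sum to 34; max(0, 44 - 34) = 10.
Member 2: others sum to 55; max(0, 44 - 55) = 0.
Member 3: others sum to 42; max(0, 44 - 42) = 2.
Member 4: others sum to 54; max(0, 44 - 54) = 0.
Member 5: others sum to 59; max(0, 44 - 59) = 0.
Total collected = 10 + 0 + 2 + 0 + 0 = 12.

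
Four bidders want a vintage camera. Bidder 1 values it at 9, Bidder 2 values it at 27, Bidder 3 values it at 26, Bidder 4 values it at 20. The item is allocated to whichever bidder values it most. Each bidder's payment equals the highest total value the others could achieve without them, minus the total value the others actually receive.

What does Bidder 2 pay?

Bidder 2 has the highest value and receives the item.
Without Bidder 2, the item would go to the next-highest value, 26, so the others could achieve 26.
With Bidder 2 present and winning, the others receive nothing, so their total is 0.
Payment = 26 - 0 = 26.

26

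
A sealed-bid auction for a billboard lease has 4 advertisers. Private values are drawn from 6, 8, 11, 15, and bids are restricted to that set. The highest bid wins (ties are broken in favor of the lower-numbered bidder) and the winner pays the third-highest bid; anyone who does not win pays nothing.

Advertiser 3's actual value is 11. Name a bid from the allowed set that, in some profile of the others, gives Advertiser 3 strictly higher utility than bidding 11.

15

Suppose Advertiser 1 bids 6, Advertiser 2 bids 6 and Advertiser 4 bids 15.
Bid 11: loses, pays 0, utility 0.
Bid 15: wins, pays 6, utility 11 - 6 = 5.
So bidding 15 beats truth here (5 > 0).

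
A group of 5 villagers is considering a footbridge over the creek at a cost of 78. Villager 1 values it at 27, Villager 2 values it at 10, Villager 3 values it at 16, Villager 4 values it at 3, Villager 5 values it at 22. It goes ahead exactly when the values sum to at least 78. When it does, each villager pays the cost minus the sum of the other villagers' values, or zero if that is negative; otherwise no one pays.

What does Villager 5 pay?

22

Total value 78 ≥ cost 78, so the project is built.
The other villagers' values sum to 56.
Cost minus that sum is 78 - 56 = 22.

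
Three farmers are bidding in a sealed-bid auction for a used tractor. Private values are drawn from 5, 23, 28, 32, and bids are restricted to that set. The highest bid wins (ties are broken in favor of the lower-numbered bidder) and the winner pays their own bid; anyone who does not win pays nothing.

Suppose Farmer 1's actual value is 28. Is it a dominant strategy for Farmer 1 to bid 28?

No

Consider the case where Farmer 2 bids 5 and Farmer 3 bids 5.
Truthful bid 28: wins, pays 28, utility 28 - 28 = 0.
Bid 5 instead: wins, pays 5, utility 28 - 5 = 23.
Since 23 > 0, bidding 5 is strictly better here, so truthful bidding is not dominant.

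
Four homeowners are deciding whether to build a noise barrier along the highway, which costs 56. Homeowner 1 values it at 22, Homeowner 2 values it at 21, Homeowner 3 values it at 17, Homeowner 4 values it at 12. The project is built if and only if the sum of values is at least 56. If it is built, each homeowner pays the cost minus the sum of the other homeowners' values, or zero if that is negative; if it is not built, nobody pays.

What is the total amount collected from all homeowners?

12

Total value 72 ≥ cost 56, so it is built.
Homeowner 1: others sum to 50; max(0, 56 - 50) = 6.
Homeowner 2: others sum to 51; max(0, 56 - 51) = 5.
Homeowner 3: others sum to 55; max(0, 56 - 55) = 1.
Homeowner 4: others sum to 60; max(0, 56 - 60) = 0.
Total collected = 6 + 5 + 1 + 0 = 12.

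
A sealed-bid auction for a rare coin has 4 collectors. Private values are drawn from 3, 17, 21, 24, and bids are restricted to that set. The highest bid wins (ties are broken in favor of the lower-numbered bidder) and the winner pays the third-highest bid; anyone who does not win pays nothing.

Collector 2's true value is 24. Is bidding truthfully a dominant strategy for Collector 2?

Yes

Check each profile of the others' bids and compare truth against every alternative bid.
Others bid (3, 3, 24): truth gives 21, best alternative gives 0.
Others bid (3, 24, 3): truth gives 21, best alternative gives 0.
Others bid (21, 3, 3): truth gives 21, best alternative gives 0.
Others bid (3, 17, 24): truth gives 7, best alternative gives 0.
Others bid (3, 24, 17): truth gives 7, best alternative gives 0.
Others bid (17, 3, 24): truth gives 7, best alternative gives 0.
(Remaining 58 profiles checked similarly; truth is weakly best in each.)
In every case the truthful bid is at least as good as any alternative, so it is a dominant strategy.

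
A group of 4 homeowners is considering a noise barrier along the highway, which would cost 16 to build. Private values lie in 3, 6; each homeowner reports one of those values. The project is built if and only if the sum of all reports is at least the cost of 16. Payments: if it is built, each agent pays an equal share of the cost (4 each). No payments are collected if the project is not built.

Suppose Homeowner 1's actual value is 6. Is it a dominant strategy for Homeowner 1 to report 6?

Yes

Check each profile of the others' reports and compare truth against every alternative report.
Others report (3, 3, 6): truth gives 2, best alternative gives 0.
Others report (3, 6, 3): truth gives 2, best alternative gives 0.
Others report (6, 3, 3): truth gives 2, best alternative gives 0.
Others report (3, 6, 6): truth gives 2, best alternative gives 2.
Others report (6, 3, 6): truth gives 2, best alternative gives 2.
Others report (6, 6, 3): truth gives 2, best alternative gives 2.
(Remaining 2 profiles checked similarly; truth is weakly best in each.)
In every case the truthful report is at least as good as any alternative, so it is a dominant strategy.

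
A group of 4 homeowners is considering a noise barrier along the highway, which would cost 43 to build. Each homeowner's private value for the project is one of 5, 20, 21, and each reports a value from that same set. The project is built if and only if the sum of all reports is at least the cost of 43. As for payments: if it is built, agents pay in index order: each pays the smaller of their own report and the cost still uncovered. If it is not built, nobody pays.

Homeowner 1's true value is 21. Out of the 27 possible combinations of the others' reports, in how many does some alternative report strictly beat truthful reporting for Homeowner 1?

Others report (5, 5, 20): truth gives 0; report 20 gives 1 > 0. Violating.
Others report (5, 5, 21): truth gives 0; report 20 gives 1 > 0. Violating.
Others report (5, 20, 5): truth gives 0; report 20 gives 1 > 0. Violating.
Others report (5, 20, 20): truth gives 0; report 5 gives 16 > 0. Violating.
Others report (5, 5, 5): truth gives 0; no alternative beats it.
(Checking all 27 profiles: 26 have a profitable deviation, 1 does not.)

26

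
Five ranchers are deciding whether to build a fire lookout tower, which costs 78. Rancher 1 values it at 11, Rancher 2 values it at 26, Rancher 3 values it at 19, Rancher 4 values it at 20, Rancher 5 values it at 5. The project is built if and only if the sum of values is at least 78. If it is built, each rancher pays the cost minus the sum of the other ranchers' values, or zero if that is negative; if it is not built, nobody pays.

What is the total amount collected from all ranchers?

66

Total value 81 ≥ cost 78, so it is built.
Rancher 1: others sum to 70; max(0, 78 - 70) = 8.
Rancher 2: others sum to 55; max(0, 78 - 55) = 23.
Rancher 3: others sum to 62; max(0, 78 - 62) = 16.
Rancher 4: others sum to 61; max(0, 78 - 61) = 17.
Rancher 5: others sum to 76; max(0, 78 - 76) = 2.
Total collected = 8 + 23 + 16 + 17 + 2 = 66.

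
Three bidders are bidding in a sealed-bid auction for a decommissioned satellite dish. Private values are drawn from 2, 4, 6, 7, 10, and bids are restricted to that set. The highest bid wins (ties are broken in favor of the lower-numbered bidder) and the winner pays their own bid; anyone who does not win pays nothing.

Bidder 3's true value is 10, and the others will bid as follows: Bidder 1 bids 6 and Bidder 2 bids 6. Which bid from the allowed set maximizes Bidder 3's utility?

Bid 2: loses, pays 0, utility 0.
Bid 4: loses, pays 0, utility 0.
Bid 6: loses, pays 0, utility 0.
Bid 7: wins, pays 7, utility 10 - 7 = 3.
Bid 10: wins, pays 10, utility 10 - 10 = 0.
The best choice is 7 with utility 3.

7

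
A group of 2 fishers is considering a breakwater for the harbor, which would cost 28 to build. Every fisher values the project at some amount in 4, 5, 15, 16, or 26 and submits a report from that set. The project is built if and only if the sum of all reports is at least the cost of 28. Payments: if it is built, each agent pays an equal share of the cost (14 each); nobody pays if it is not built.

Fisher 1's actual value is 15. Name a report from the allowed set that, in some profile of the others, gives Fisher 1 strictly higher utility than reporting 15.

26

Suppose Fisher 2 reports 4.
Report 15: project not built, utility 0.
Report 26: project built, pays 14, utility 15 - 14 = 1.
So reporting 26 beats truth here (1 > 0).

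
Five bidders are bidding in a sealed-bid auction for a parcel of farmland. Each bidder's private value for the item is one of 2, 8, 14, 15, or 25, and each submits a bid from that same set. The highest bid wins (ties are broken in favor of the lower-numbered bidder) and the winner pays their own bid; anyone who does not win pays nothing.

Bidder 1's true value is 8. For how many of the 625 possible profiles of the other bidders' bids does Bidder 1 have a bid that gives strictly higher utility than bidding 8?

1

Others bid (2, 2, 2, 2): truth gives 0; bid 2 gives 6 > 0. Violating.
Others bid (2, 2, 2, 8): truth gives 0; no alternative beats it.
Others bid (2, 2, 2, 14): truth gives 0; no alternative beats it.
(Checking all 625 profiles: 1 has a profitable deviation, 624 do not.)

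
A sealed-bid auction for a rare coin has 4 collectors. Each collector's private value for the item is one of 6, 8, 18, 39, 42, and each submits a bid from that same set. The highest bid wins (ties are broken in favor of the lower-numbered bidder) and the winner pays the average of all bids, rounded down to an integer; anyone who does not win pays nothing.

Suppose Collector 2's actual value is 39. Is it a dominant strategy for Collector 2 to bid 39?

Consider the case where Collector 1 bids 6, Collector 3 bids 6 and Collector 4 bids 6.
Truthful bid 39: wins, pays 14, utility 39 - 14 = 25.
Bid 8 instead: wins, pays 6, utility 39 - 6 = 33.
Since 33 > 25, bidding 8 is strictly better here, so truthful bidding is not dominant.

No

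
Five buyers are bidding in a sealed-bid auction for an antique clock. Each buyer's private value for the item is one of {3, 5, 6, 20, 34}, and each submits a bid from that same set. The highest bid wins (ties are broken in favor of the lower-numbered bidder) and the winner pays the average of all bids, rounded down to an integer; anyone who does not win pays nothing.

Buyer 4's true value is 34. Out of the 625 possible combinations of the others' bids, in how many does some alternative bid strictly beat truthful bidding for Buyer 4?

108

Others bid (3, 3, 3, 3): truth gives 25; bid 5 gives 31 > 25. Violating.
Others bid (3, 3, 3, 5): truth gives 25; bid 5 gives 31 > 25. Violating.
Others bid (3, 3, 3, 6): truth gives 25; bid 6 gives 30 > 25. Violating.
Others bid (3, 3, 3, 20): truth gives 22; bid 20 gives 25 > 22. Violating.
Others bid (3, 3, 3, 34): truth gives 19; no alternative beats it.
Others bid (3, 3, 5, 34): truth gives 19; no alternative beats it.
(Checking all 625 profiles: 108 have a profitable deviation, 517 do not.)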